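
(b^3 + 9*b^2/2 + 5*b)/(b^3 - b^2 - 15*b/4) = 2*(2*b^2 + 9*b + 10)/(4*b^2 - 4*b - 15)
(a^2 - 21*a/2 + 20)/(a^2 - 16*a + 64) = (a - 5/2)/(a - 8)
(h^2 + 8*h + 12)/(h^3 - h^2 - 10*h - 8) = (h + 6)/(h^2 - 3*h - 4)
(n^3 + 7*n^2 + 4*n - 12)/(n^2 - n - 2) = (-n^3 - 7*n^2 - 4*n + 12)/(-n^2 + n + 2)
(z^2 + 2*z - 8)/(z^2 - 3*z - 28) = (z - 2)/(z - 7)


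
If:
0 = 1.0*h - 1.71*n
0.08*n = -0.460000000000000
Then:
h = -9.83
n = -5.75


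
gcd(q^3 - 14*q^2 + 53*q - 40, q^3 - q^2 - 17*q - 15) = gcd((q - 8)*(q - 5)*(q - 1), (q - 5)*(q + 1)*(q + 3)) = q - 5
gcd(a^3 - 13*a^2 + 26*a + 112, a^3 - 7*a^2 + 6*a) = 1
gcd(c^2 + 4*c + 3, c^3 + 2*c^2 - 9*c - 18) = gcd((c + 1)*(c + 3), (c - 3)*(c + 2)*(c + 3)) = c + 3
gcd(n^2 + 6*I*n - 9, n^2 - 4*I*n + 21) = n + 3*I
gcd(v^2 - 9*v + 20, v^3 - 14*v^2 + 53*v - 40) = v - 5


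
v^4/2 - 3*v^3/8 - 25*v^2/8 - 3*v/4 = v*(v/2 + 1)*(v - 3)*(v + 1/4)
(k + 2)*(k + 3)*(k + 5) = k^3 + 10*k^2 + 31*k + 30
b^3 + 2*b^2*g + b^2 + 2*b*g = b*(b + 1)*(b + 2*g)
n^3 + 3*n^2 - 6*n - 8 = (n - 2)*(n + 1)*(n + 4)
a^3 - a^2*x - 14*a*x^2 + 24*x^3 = (a - 3*x)*(a - 2*x)*(a + 4*x)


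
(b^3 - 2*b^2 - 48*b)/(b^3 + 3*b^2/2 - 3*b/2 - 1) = 2*b*(b^2 - 2*b - 48)/(2*b^3 + 3*b^2 - 3*b - 2)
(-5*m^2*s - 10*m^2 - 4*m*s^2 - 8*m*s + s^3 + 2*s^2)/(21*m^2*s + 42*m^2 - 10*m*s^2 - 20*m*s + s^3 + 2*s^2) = (-5*m^2 - 4*m*s + s^2)/(21*m^2 - 10*m*s + s^2)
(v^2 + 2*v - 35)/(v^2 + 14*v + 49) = (v - 5)/(v + 7)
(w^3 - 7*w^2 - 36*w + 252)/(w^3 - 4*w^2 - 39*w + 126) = (w - 6)/(w - 3)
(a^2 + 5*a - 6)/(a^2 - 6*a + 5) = (a + 6)/(a - 5)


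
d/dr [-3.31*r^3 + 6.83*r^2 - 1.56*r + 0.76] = -9.93*r^2 + 13.66*r - 1.56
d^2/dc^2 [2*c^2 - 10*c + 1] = 4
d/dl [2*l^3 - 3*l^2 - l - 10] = 6*l^2 - 6*l - 1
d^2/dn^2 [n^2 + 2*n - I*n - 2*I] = 2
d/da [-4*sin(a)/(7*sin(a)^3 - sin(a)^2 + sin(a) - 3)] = 4*(14*sin(a)^3 - sin(a)^2 + 3)*cos(a)/(7*sin(a)^3 - sin(a)^2 + sin(a) - 3)^2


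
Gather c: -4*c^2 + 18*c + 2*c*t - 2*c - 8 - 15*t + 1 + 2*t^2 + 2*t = -4*c^2 + c*(2*t + 16) + 2*t^2 - 13*t - 7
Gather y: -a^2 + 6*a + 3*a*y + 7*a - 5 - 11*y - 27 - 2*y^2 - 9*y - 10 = -a^2 + 13*a - 2*y^2 + y*(3*a - 20) - 42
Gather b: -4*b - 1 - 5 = -4*b - 6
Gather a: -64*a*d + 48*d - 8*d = -64*a*d + 40*d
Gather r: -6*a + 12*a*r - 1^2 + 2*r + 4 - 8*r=-6*a + r*(12*a - 6) + 3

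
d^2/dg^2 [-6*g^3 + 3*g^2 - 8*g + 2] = 6 - 36*g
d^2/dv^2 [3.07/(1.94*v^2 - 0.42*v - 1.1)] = (23.108504*v^2 - 5.002872*v - 3.07*(3.88*v - 0.42)*(7.76*v - 0.84) - 13.10276)/(-1.94*v^2 + 0.42*v + 1.1)^3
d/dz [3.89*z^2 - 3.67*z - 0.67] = 7.78*z - 3.67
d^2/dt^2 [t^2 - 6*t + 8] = 2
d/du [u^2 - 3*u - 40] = 2*u - 3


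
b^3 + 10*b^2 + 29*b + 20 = (b + 1)*(b + 4)*(b + 5)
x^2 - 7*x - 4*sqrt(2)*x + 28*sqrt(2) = (x - 7)*(x - 4*sqrt(2))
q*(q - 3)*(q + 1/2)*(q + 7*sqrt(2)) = q^4 - 5*q^3/2 + 7*sqrt(2)*q^3 - 35*sqrt(2)*q^2/2 - 3*q^2/2 - 21*sqrt(2)*q/2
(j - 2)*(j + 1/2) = j^2 - 3*j/2 - 1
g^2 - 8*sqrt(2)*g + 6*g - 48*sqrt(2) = (g + 6)*(g - 8*sqrt(2))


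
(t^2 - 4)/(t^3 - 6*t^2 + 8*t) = (t + 2)/(t*(t - 4))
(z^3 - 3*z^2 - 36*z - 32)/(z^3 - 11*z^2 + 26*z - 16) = (z^2 + 5*z + 4)/(z^2 - 3*z + 2)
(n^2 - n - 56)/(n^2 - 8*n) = (n + 7)/n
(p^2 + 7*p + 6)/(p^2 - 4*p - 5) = (p + 6)/(p - 5)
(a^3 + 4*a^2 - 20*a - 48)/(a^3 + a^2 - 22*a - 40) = (a^2 + 2*a - 24)/(a^2 - a - 20)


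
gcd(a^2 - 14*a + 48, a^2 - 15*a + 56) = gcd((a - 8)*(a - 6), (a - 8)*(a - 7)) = a - 8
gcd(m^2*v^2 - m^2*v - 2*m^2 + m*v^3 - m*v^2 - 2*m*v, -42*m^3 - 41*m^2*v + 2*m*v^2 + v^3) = m + v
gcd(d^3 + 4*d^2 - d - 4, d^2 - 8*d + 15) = 1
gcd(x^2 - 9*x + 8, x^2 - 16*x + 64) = x - 8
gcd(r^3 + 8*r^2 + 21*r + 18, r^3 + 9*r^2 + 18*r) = r + 3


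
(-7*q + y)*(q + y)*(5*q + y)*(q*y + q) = -35*q^4*y - 35*q^4 - 37*q^3*y^2 - 37*q^3*y - q^2*y^3 - q^2*y^2 + q*y^4 + q*y^3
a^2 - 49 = (a - 7)*(a + 7)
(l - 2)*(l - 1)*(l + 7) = l^3 + 4*l^2 - 19*l + 14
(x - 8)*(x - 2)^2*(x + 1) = x^4 - 11*x^3 + 24*x^2 + 4*x - 32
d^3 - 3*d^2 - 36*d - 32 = (d - 8)*(d + 1)*(d + 4)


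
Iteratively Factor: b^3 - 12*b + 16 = (b + 4)*(b^2 - 4*b + 4) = (b - 2)*(b + 4)*(b - 2)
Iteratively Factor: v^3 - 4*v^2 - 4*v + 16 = (v - 2)*(v^2 - 2*v - 8) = (v - 2)*(v + 2)*(v - 4)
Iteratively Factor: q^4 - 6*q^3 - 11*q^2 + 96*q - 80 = (q - 1)*(q^3 - 5*q^2 - 16*q + 80) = (q - 4)*(q - 1)*(q^2 - q - 20) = (q - 5)*(q - 4)*(q - 1)*(q + 4)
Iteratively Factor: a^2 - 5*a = (a)*(a - 5)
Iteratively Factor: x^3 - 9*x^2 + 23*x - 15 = (x - 3)*(x^2 - 6*x + 5) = (x - 5)*(x - 3)*(x - 1)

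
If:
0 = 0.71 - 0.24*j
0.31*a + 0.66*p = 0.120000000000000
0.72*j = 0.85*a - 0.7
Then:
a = 3.33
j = 2.96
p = -1.38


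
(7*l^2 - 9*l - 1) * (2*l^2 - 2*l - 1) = 14*l^4 - 32*l^3 + 9*l^2 + 11*l + 1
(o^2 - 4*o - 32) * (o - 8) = o^3 - 12*o^2 + 256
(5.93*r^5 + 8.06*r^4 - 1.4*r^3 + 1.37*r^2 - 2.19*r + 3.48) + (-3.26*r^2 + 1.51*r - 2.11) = 5.93*r^5 + 8.06*r^4 - 1.4*r^3 - 1.89*r^2 - 0.68*r + 1.37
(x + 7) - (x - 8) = 15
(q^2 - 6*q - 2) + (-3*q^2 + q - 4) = -2*q^2 - 5*q - 6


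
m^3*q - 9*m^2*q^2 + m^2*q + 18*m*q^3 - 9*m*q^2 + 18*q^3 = (m - 6*q)*(m - 3*q)*(m*q + q)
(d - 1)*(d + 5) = d^2 + 4*d - 5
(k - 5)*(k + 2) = k^2 - 3*k - 10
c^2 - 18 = (c - 3*sqrt(2))*(c + 3*sqrt(2))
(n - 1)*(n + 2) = n^2 + n - 2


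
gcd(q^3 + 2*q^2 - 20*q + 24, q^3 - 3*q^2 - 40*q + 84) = q^2 + 4*q - 12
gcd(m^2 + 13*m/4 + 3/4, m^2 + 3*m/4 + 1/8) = m + 1/4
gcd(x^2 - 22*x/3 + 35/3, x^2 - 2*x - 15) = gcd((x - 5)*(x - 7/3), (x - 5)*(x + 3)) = x - 5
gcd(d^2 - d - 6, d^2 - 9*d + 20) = 1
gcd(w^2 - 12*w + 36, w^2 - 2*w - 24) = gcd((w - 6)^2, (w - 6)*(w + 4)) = w - 6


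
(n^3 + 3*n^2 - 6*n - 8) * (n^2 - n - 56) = n^5 + 2*n^4 - 65*n^3 - 170*n^2 + 344*n + 448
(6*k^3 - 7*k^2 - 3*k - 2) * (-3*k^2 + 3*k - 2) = -18*k^5 + 39*k^4 - 24*k^3 + 11*k^2 + 4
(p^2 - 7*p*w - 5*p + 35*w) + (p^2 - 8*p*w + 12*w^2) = 2*p^2 - 15*p*w - 5*p + 12*w^2 + 35*w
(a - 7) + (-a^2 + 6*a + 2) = -a^2 + 7*a - 5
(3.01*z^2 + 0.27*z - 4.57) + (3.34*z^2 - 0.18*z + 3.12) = 6.35*z^2 + 0.09*z - 1.45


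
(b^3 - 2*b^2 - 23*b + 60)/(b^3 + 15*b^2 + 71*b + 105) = (b^2 - 7*b + 12)/(b^2 + 10*b + 21)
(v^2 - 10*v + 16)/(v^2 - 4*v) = (v^2 - 10*v + 16)/(v*(v - 4))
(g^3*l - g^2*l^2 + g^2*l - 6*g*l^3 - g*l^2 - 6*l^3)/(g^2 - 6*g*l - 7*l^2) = l*(-g^3 + g^2*l - g^2 + 6*g*l^2 + g*l + 6*l^2)/(-g^2 + 6*g*l + 7*l^2)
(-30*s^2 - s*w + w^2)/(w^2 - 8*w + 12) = (-30*s^2 - s*w + w^2)/(w^2 - 8*w + 12)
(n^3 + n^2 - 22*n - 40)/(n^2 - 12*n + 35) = (n^2 + 6*n + 8)/(n - 7)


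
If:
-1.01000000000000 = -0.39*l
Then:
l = 2.59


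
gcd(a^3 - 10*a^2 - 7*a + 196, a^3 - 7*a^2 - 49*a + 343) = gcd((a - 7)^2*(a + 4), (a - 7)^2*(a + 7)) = a^2 - 14*a + 49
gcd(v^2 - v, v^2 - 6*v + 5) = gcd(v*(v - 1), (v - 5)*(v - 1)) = v - 1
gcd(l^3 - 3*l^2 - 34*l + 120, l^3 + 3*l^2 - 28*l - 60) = l^2 + l - 30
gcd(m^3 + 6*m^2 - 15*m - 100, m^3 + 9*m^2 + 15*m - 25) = m^2 + 10*m + 25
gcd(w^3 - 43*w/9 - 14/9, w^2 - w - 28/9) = w - 7/3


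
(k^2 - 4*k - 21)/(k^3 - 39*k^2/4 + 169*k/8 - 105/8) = 8*(k + 3)/(8*k^2 - 22*k + 15)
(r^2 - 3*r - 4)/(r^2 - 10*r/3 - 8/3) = 3*(r + 1)/(3*r + 2)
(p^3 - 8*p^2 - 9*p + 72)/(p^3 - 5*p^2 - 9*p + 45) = (p - 8)/(p - 5)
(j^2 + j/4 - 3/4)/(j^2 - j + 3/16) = 4*(j + 1)/(4*j - 1)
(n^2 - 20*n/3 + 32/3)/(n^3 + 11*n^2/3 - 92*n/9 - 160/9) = 3*(n - 4)/(3*n^2 + 19*n + 20)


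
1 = 1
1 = 1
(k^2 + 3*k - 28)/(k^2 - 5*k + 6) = (k^2 + 3*k - 28)/(k^2 - 5*k + 6)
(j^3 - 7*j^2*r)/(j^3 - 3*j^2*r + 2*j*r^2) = j*(j - 7*r)/(j^2 - 3*j*r + 2*r^2)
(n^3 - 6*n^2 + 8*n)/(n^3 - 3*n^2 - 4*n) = (n - 2)/(n + 1)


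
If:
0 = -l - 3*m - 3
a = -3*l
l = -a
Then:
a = 0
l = 0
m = -1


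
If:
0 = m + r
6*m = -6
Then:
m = -1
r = 1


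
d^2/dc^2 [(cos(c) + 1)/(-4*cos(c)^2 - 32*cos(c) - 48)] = (9*(1 - cos(2*c))^2*cos(c)/4 - (1 - cos(2*c))^2 + 34*cos(c) - 47*cos(2*c) - 21*cos(3*c)/2 - cos(5*c)/2 + 45)/(4*(cos(c) + 2)^3*(cos(c) + 6)^3)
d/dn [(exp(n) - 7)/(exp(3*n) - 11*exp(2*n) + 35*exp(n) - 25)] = 2*(-exp(2*n) + 11*exp(n) - 22)*exp(n)/(exp(5*n) - 17*exp(4*n) + 106*exp(3*n) - 290*exp(2*n) + 325*exp(n) - 125)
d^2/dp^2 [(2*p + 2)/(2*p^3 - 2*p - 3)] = 8*(-2*(p + 1)*(3*p^2 - 1)^2 + (-3*p^2 - 3*p*(p + 1) + 1)*(-2*p^3 + 2*p + 3))/(-2*p^3 + 2*p + 3)^3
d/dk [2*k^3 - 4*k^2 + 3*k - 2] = 6*k^2 - 8*k + 3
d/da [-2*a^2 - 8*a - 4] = -4*a - 8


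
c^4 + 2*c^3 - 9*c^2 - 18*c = c*(c - 3)*(c + 2)*(c + 3)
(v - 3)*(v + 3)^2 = v^3 + 3*v^2 - 9*v - 27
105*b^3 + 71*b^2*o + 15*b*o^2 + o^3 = (3*b + o)*(5*b + o)*(7*b + o)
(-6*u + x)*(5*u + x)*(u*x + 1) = -30*u^3*x - u^2*x^2 - 30*u^2 + u*x^3 - u*x + x^2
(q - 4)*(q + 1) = q^2 - 3*q - 4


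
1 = 1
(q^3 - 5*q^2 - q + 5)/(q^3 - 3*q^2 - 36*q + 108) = (q^3 - 5*q^2 - q + 5)/(q^3 - 3*q^2 - 36*q + 108)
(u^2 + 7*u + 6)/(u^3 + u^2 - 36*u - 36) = 1/(u - 6)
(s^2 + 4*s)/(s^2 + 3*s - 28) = s*(s + 4)/(s^2 + 3*s - 28)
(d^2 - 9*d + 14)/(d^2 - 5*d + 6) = (d - 7)/(d - 3)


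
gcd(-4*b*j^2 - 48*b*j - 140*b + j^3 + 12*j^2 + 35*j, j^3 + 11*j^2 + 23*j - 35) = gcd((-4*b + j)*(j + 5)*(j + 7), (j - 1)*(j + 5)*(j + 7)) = j^2 + 12*j + 35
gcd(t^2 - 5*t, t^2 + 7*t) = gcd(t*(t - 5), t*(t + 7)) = t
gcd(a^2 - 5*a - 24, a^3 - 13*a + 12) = 1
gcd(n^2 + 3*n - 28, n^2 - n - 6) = 1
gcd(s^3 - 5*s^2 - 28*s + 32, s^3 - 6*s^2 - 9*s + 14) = s - 1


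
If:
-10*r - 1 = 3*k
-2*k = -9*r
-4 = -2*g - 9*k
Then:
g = 269/94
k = -9/47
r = -2/47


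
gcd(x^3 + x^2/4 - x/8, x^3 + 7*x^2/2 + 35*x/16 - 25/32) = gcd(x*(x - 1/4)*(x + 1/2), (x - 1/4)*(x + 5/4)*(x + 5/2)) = x - 1/4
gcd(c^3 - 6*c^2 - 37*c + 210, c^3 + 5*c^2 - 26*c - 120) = c^2 + c - 30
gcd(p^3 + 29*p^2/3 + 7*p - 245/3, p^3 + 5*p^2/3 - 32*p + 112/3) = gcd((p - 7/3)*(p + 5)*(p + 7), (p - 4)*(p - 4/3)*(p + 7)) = p + 7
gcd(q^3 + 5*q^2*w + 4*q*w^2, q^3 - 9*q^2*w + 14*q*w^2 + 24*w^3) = q + w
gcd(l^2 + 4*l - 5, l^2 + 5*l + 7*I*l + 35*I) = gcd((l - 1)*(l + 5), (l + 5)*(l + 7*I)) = l + 5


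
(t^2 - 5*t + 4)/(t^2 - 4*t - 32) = (-t^2 + 5*t - 4)/(-t^2 + 4*t + 32)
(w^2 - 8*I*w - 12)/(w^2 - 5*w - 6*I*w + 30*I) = (w - 2*I)/(w - 5)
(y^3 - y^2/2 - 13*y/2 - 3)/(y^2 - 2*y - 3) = (y^2 + 5*y/2 + 1)/(y + 1)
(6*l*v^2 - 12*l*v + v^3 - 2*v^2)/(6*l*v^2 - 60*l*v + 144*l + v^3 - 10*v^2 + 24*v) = v*(v - 2)/(v^2 - 10*v + 24)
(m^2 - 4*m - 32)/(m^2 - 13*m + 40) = (m + 4)/(m - 5)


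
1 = 1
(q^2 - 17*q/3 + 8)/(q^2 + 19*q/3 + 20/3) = (3*q^2 - 17*q + 24)/(3*q^2 + 19*q + 20)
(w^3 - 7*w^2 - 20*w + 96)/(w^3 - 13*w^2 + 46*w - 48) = (w + 4)/(w - 2)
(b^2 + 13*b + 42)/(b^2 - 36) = (b + 7)/(b - 6)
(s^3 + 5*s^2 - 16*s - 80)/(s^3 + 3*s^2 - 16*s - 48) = (s + 5)/(s + 3)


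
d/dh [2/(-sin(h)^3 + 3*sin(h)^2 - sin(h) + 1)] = 2*(3*sin(h)^2 - 6*sin(h) + 1)*cos(h)/(sin(h)^3 - 3*sin(h)^2 + sin(h) - 1)^2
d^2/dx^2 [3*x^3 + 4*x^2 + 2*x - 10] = 18*x + 8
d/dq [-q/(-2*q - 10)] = 5/(2*(q + 5)^2)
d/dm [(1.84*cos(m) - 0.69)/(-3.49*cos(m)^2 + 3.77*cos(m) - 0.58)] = (-6.4216*cos(m)^2 + 4.8162*cos(m) - 1.5341)*sin(m)/(12.1801*cos(m)^4 - 26.3146*cos(m)^3 + 18.2613*cos(m)^2 - 4.3732*cos(m) + 0.3364)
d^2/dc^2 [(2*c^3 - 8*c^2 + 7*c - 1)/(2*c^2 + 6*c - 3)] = 8*(52*c^3 - 66*c^2 + 36*c + 3)/(8*c^6 + 72*c^5 + 180*c^4 - 270*c^2 + 162*c - 27)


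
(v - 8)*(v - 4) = v^2 - 12*v + 32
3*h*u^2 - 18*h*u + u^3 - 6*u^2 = u*(3*h + u)*(u - 6)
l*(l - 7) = l^2 - 7*l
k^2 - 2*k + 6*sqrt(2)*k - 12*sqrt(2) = (k - 2)*(k + 6*sqrt(2))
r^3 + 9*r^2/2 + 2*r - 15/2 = (r - 1)*(r + 5/2)*(r + 3)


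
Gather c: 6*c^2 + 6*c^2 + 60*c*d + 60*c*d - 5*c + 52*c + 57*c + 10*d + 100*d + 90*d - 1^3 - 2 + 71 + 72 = 12*c^2 + c*(120*d + 104) + 200*d + 140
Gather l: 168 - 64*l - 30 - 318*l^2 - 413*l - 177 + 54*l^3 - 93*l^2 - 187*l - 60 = 54*l^3 - 411*l^2 - 664*l - 99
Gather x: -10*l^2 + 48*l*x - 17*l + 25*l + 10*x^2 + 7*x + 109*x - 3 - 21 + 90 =-10*l^2 + 8*l + 10*x^2 + x*(48*l + 116) + 66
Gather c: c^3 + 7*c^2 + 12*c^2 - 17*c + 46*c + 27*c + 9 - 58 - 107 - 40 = c^3 + 19*c^2 + 56*c - 196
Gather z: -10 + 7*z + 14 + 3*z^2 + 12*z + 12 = 3*z^2 + 19*z + 16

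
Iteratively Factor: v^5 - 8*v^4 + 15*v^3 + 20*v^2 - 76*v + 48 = (v + 2)*(v^4 - 10*v^3 + 35*v^2 - 50*v + 24) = (v - 4)*(v + 2)*(v^3 - 6*v^2 + 11*v - 6) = (v - 4)*(v - 2)*(v + 2)*(v^2 - 4*v + 3) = (v - 4)*(v - 3)*(v - 2)*(v + 2)*(v - 1)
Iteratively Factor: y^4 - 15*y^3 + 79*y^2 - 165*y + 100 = (y - 4)*(y^3 - 11*y^2 + 35*y - 25) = (y - 5)*(y - 4)*(y^2 - 6*y + 5) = (y - 5)^2*(y - 4)*(y - 1)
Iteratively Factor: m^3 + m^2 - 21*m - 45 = (m - 5)*(m^2 + 6*m + 9) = (m - 5)*(m + 3)*(m + 3)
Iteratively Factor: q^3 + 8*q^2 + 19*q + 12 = (q + 4)*(q^2 + 4*q + 3) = (q + 1)*(q + 4)*(q + 3)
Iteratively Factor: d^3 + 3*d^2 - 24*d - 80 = (d - 5)*(d^2 + 8*d + 16) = (d - 5)*(d + 4)*(d + 4)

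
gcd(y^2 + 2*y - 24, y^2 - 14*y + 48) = 1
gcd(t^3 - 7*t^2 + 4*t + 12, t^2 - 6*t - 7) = t + 1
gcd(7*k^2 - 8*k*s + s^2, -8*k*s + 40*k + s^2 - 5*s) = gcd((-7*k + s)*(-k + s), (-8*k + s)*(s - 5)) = 1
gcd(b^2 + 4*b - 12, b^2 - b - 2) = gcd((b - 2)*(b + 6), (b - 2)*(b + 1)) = b - 2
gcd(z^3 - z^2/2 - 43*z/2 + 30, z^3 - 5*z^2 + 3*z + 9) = 1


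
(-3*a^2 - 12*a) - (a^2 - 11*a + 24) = -4*a^2 - a - 24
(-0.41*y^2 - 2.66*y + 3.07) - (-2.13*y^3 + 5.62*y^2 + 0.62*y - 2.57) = 2.13*y^3 - 6.03*y^2 - 3.28*y + 5.64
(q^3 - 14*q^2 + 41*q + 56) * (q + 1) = q^4 - 13*q^3 + 27*q^2 + 97*q + 56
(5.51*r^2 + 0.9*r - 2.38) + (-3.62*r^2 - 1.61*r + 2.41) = 1.89*r^2 - 0.71*r + 0.0300000000000002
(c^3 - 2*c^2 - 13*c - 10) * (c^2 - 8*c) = c^5 - 10*c^4 + 3*c^3 + 94*c^2 + 80*c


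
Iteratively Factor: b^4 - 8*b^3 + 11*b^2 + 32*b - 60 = (b - 2)*(b^3 - 6*b^2 - b + 30) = (b - 5)*(b - 2)*(b^2 - b - 6) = (b - 5)*(b - 3)*(b - 2)*(b + 2)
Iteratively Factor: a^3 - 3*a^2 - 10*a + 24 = (a - 4)*(a^2 + a - 6) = (a - 4)*(a + 3)*(a - 2)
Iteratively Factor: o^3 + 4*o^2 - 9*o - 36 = (o + 4)*(o^2 - 9) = (o - 3)*(o + 4)*(o + 3)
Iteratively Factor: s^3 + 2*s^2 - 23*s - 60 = (s + 4)*(s^2 - 2*s - 15) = (s - 5)*(s + 4)*(s + 3)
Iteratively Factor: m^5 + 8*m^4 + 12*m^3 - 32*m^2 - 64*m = (m + 2)*(m^4 + 6*m^3 - 32*m) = m*(m + 2)*(m^3 + 6*m^2 - 32) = m*(m + 2)*(m + 4)*(m^2 + 2*m - 8) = m*(m + 2)*(m + 4)^2*(m - 2)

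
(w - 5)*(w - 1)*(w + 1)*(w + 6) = w^4 + w^3 - 31*w^2 - w + 30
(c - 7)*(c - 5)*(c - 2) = c^3 - 14*c^2 + 59*c - 70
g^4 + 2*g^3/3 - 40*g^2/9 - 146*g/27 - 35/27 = (g - 7/3)*(g + 1/3)*(g + 1)*(g + 5/3)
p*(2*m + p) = 2*m*p + p^2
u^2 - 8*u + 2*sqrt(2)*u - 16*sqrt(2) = (u - 8)*(u + 2*sqrt(2))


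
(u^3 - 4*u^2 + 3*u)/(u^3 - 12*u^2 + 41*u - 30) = u*(u - 3)/(u^2 - 11*u + 30)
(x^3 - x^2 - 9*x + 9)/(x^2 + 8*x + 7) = (x^3 - x^2 - 9*x + 9)/(x^2 + 8*x + 7)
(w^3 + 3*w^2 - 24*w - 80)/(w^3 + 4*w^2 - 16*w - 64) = (w - 5)/(w - 4)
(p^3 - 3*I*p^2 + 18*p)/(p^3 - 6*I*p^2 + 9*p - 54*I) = p/(p - 3*I)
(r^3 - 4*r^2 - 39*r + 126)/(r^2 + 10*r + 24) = (r^2 - 10*r + 21)/(r + 4)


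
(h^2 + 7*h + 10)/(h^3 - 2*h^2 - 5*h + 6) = (h + 5)/(h^2 - 4*h + 3)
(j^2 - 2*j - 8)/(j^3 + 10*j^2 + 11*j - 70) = (j^2 - 2*j - 8)/(j^3 + 10*j^2 + 11*j - 70)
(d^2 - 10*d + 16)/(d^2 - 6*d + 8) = (d - 8)/(d - 4)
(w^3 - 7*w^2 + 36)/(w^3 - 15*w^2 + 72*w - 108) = (w + 2)/(w - 6)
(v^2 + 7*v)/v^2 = (v + 7)/v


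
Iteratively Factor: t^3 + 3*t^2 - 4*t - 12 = (t - 2)*(t^2 + 5*t + 6) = (t - 2)*(t + 2)*(t + 3)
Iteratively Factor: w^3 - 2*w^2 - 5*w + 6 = (w + 2)*(w^2 - 4*w + 3) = (w - 3)*(w + 2)*(w - 1)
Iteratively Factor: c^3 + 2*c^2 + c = (c + 1)*(c^2 + c) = c*(c + 1)*(c + 1)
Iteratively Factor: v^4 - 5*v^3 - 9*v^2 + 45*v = (v + 3)*(v^3 - 8*v^2 + 15*v) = (v - 3)*(v + 3)*(v^2 - 5*v) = (v - 5)*(v - 3)*(v + 3)*(v)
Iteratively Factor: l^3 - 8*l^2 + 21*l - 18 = (l - 3)*(l^2 - 5*l + 6) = (l - 3)*(l - 2)*(l - 3)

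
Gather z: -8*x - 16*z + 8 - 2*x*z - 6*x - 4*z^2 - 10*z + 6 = -14*x - 4*z^2 + z*(-2*x - 26) + 14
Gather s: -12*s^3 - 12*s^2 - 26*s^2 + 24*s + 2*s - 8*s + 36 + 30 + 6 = -12*s^3 - 38*s^2 + 18*s + 72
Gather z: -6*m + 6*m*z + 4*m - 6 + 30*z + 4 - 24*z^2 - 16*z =-2*m - 24*z^2 + z*(6*m + 14) - 2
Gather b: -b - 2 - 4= -b - 6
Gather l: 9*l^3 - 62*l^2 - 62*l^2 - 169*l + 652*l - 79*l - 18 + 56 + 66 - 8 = 9*l^3 - 124*l^2 + 404*l + 96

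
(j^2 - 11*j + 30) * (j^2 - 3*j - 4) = j^4 - 14*j^3 + 59*j^2 - 46*j - 120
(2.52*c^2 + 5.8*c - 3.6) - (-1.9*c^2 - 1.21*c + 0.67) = 4.42*c^2 + 7.01*c - 4.27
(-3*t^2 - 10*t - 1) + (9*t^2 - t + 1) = 6*t^2 - 11*t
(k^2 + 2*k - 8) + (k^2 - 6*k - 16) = 2*k^2 - 4*k - 24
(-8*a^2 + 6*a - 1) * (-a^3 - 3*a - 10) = 8*a^5 - 6*a^4 + 25*a^3 + 62*a^2 - 57*a + 10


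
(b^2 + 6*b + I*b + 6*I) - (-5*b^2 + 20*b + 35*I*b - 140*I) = 6*b^2 - 14*b - 34*I*b + 146*I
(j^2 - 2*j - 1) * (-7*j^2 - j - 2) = -7*j^4 + 13*j^3 + 7*j^2 + 5*j + 2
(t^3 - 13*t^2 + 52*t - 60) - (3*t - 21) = t^3 - 13*t^2 + 49*t - 39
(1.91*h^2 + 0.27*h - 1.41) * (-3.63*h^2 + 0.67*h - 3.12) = -6.9333*h^4 + 0.2996*h^3 - 0.66*h^2 - 1.7871*h + 4.3992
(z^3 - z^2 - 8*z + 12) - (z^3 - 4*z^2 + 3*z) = 3*z^2 - 11*z + 12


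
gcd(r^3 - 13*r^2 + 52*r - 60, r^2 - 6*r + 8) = r - 2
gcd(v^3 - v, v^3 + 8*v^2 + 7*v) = v^2 + v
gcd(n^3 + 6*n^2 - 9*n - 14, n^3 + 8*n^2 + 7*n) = n^2 + 8*n + 7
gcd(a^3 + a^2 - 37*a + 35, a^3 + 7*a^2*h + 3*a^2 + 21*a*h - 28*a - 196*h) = a + 7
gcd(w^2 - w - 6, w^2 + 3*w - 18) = w - 3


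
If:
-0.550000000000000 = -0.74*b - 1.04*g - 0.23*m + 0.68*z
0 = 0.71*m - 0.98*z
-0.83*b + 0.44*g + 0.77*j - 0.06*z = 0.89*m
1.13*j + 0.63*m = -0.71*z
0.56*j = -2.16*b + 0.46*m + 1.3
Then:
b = 0.50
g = 0.12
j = 0.21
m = -0.21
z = -0.15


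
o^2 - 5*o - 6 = (o - 6)*(o + 1)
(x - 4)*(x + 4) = x^2 - 16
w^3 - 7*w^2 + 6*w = w*(w - 6)*(w - 1)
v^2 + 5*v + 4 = (v + 1)*(v + 4)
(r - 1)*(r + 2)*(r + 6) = r^3 + 7*r^2 + 4*r - 12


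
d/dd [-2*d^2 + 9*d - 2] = 9 - 4*d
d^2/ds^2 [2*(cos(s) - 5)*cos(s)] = 10*cos(s) - 4*cos(2*s)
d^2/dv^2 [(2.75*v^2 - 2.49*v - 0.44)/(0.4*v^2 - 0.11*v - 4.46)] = (-0.5548*v^3 + 29.0136*v^2 - 26.5368*v + 110.26642)/(0.064*v^6 - 0.0528*v^5 - 2.12628*v^4 + 1.176109*v^3 + 23.708022*v^2 - 6.564228*v - 88.716536)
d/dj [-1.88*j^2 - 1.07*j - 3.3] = -3.76*j - 1.07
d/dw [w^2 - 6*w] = 2*w - 6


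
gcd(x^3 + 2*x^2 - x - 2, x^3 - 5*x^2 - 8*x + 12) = x^2 + x - 2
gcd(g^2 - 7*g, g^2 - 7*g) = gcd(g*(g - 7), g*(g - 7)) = g^2 - 7*g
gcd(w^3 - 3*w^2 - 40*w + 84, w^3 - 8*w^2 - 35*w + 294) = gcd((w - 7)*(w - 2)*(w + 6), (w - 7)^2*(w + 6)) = w^2 - w - 42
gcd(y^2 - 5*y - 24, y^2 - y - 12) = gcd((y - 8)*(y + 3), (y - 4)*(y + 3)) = y + 3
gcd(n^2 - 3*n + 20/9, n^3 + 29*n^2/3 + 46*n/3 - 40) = n - 4/3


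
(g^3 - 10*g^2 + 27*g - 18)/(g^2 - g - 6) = (g^2 - 7*g + 6)/(g + 2)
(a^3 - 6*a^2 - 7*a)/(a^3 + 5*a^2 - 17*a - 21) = a*(a - 7)/(a^2 + 4*a - 21)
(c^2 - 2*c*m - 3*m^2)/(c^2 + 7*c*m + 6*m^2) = (c - 3*m)/(c + 6*m)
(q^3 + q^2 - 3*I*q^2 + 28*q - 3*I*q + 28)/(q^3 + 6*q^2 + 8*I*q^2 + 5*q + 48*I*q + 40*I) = (q^2 - 3*I*q + 28)/(q^2 + q*(5 + 8*I) + 40*I)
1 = 1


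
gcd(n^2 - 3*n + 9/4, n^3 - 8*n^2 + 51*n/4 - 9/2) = n - 3/2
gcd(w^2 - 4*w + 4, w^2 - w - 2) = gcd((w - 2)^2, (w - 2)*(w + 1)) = w - 2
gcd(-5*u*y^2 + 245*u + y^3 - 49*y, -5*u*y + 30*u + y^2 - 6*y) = -5*u + y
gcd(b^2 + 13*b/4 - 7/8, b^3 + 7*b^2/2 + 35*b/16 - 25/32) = b - 1/4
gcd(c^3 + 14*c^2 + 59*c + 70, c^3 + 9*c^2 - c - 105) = c^2 + 12*c + 35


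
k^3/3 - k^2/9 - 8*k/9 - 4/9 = (k/3 + 1/3)*(k - 2)*(k + 2/3)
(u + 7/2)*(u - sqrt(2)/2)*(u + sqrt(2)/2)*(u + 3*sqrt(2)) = u^4 + 7*u^3/2 + 3*sqrt(2)*u^3 - u^2/2 + 21*sqrt(2)*u^2/2 - 3*sqrt(2)*u/2 - 7*u/4 - 21*sqrt(2)/4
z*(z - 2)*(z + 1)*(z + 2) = z^4 + z^3 - 4*z^2 - 4*z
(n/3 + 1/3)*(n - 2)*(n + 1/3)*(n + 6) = n^4/3 + 16*n^3/9 - 19*n^2/9 - 44*n/9 - 4/3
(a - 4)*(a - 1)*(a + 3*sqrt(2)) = a^3 - 5*a^2 + 3*sqrt(2)*a^2 - 15*sqrt(2)*a + 4*a + 12*sqrt(2)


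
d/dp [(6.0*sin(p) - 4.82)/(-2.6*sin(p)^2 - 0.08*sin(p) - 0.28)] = (15.6*sin(p)^2 - 25.064*sin(p) - 2.0656)*cos(p)/(6.76*sin(p)^4 + 0.416*sin(p)^3 + 1.4624*sin(p)^2 + 0.0448*sin(p) + 0.0784)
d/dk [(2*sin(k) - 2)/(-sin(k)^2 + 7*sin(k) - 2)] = 2*(sin(k)^2 - 2*sin(k) + 5)*cos(k)/(sin(k)^2 - 7*sin(k) + 2)^2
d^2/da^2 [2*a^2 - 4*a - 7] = 4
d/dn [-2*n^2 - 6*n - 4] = -4*n - 6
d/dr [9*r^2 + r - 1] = 18*r + 1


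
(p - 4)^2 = p^2 - 8*p + 16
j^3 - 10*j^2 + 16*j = j*(j - 8)*(j - 2)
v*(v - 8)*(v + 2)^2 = v^4 - 4*v^3 - 28*v^2 - 32*v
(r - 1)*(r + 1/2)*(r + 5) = r^3 + 9*r^2/2 - 3*r - 5/2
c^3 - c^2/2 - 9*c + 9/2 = (c - 3)*(c - 1/2)*(c + 3)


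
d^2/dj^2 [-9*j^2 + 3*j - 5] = -18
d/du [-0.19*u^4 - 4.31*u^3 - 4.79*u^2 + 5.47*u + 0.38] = -0.76*u^3 - 12.93*u^2 - 9.58*u + 5.47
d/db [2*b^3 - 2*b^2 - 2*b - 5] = 6*b^2 - 4*b - 2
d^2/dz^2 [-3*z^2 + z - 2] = -6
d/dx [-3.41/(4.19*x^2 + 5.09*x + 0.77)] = (28.5758*x + 17.3569)/(4.19*x^2 + 5.09*x + 0.77)^2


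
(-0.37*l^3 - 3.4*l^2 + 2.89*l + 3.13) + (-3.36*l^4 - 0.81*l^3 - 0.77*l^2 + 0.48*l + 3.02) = -3.36*l^4 - 1.18*l^3 - 4.17*l^2 + 3.37*l + 6.15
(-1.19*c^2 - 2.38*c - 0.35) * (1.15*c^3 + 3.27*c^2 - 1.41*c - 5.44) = -1.3685*c^5 - 6.6283*c^4 - 6.5072*c^3 + 8.6849*c^2 + 13.4407*c + 1.904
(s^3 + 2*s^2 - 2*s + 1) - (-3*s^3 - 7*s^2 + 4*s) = 4*s^3 + 9*s^2 - 6*s + 1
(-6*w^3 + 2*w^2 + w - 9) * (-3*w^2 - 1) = 18*w^5 - 6*w^4 + 3*w^3 + 25*w^2 - w + 9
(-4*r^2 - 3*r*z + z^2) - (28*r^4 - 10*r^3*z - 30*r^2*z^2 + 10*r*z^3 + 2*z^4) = -28*r^4 + 10*r^3*z + 30*r^2*z^2 - 4*r^2 - 10*r*z^3 - 3*r*z - 2*z^4 + z^2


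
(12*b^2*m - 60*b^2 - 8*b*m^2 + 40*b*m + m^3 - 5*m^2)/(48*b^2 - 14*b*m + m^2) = (2*b*m - 10*b - m^2 + 5*m)/(8*b - m)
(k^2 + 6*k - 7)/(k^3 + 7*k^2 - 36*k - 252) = (k - 1)/(k^2 - 36)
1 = 1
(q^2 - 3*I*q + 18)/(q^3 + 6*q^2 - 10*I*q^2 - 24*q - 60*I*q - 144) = (q + 3*I)/(q^2 + q*(6 - 4*I) - 24*I)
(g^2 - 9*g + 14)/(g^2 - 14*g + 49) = (g - 2)/(g - 7)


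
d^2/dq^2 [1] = 0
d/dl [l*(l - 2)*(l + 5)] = 3*l^2 + 6*l - 10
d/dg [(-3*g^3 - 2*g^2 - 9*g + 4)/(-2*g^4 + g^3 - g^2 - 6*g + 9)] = (-6*g^6 - 8*g^5 - 49*g^4 + 86*g^3 - 90*g^2 - 28*g - 57)/(4*g^8 - 4*g^7 + 5*g^6 + 22*g^5 - 47*g^4 + 30*g^3 + 18*g^2 - 108*g + 81)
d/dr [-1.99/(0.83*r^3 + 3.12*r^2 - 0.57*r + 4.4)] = (4.9551*r^2 + 12.4176*r - 1.1343)/(0.83*r^3 + 3.12*r^2 - 0.57*r + 4.4)^2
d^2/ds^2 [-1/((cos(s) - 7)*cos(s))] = ((1 - cos(2*s))^2 + 105*cos(s)/4 + 51*cos(2*s)/2 - 21*cos(3*s)/4 - 153/2)/((cos(s) - 7)^3*cos(s)^3)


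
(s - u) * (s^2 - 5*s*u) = s^3 - 6*s^2*u + 5*s*u^2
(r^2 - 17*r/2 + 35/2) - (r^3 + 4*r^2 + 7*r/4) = -r^3 - 3*r^2 - 41*r/4 + 35/2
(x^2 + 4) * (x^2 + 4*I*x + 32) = x^4 + 4*I*x^3 + 36*x^2 + 16*I*x + 128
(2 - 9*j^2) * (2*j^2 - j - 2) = -18*j^4 + 9*j^3 + 22*j^2 - 2*j - 4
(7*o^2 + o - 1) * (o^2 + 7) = 7*o^4 + o^3 + 48*o^2 + 7*o - 7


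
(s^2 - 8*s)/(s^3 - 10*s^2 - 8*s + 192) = s/(s^2 - 2*s - 24)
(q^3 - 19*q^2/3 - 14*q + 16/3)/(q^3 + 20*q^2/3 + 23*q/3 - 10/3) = (q - 8)/(q + 5)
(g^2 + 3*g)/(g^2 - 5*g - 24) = g/(g - 8)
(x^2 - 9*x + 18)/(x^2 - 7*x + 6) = (x - 3)/(x - 1)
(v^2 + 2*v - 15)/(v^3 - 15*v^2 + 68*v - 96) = (v + 5)/(v^2 - 12*v + 32)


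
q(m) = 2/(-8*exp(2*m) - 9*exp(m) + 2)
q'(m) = 2*(16*exp(2*m) + 9*exp(m))/(-8*exp(2*m) - 9*exp(m) + 2)^2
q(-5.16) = 1.03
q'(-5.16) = 0.03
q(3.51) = -0.00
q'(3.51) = 0.00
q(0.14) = -0.11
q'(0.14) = 0.18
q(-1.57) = -9.15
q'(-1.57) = 107.28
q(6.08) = -0.00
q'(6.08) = 0.00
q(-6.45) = 1.01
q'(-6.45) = 0.01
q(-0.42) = -0.27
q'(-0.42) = 0.47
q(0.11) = -0.11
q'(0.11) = 0.18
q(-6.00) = 1.01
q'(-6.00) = 0.01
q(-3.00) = 1.31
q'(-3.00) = 0.42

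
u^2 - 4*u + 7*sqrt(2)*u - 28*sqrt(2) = (u - 4)*(u + 7*sqrt(2))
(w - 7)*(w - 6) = w^2 - 13*w + 42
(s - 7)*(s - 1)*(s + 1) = s^3 - 7*s^2 - s + 7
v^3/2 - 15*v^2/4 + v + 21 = (v/2 + 1)*(v - 6)*(v - 7/2)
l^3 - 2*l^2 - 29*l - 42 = (l - 7)*(l + 2)*(l + 3)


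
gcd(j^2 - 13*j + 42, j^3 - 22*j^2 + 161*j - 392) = j - 7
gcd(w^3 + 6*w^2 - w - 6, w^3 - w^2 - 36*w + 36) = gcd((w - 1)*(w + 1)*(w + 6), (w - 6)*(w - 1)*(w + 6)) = w^2 + 5*w - 6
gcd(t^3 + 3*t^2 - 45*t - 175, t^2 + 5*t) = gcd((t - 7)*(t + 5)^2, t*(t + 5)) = t + 5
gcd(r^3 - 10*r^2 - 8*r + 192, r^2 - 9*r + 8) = r - 8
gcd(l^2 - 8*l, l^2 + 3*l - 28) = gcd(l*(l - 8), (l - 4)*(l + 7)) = 1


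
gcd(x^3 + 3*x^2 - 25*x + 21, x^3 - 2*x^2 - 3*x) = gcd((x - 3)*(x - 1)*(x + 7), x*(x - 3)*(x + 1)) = x - 3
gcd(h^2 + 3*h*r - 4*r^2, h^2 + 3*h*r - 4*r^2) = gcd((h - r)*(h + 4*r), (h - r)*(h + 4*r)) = -h^2 - 3*h*r + 4*r^2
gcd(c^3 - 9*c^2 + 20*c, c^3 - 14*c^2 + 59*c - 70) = c - 5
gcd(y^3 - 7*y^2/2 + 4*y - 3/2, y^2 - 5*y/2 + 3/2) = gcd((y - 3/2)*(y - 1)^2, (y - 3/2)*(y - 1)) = y^2 - 5*y/2 + 3/2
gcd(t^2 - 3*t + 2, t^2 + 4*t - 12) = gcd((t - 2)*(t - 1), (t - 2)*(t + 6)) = t - 2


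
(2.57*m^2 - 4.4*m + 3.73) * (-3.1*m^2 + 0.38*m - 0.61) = -7.967*m^4 + 14.6166*m^3 - 14.8027*m^2 + 4.1014*m - 2.2753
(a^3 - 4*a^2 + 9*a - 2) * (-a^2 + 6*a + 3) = -a^5 + 10*a^4 - 30*a^3 + 44*a^2 + 15*a - 6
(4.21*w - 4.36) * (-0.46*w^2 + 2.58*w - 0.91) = -1.9366*w^3 + 12.8674*w^2 - 15.0799*w + 3.9676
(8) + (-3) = 5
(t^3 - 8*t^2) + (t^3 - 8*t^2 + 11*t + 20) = 2*t^3 - 16*t^2 + 11*t + 20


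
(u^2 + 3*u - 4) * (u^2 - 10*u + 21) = u^4 - 7*u^3 - 13*u^2 + 103*u - 84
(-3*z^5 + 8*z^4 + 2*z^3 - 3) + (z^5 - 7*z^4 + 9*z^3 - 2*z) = -2*z^5 + z^4 + 11*z^3 - 2*z - 3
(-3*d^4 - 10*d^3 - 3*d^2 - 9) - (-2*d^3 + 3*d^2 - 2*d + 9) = -3*d^4 - 8*d^3 - 6*d^2 + 2*d - 18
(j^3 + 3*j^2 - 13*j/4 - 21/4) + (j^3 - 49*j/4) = 2*j^3 + 3*j^2 - 31*j/2 - 21/4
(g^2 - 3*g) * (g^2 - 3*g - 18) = g^4 - 6*g^3 - 9*g^2 + 54*g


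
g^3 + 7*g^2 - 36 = (g - 2)*(g + 3)*(g + 6)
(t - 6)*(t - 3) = t^2 - 9*t + 18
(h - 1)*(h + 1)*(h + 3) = h^3 + 3*h^2 - h - 3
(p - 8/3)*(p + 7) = p^2 + 13*p/3 - 56/3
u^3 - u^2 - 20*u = u*(u - 5)*(u + 4)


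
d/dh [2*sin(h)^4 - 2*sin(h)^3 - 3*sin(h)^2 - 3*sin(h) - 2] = (-2*sin(3*h) + 3*cos(2*h) - 6)*cos(h)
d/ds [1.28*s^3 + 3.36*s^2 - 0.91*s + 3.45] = 3.84*s^2 + 6.72*s - 0.91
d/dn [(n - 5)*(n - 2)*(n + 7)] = 3*n^2 - 39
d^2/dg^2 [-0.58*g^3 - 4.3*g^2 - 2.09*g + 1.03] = -3.48*g - 8.6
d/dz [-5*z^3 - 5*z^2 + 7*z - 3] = -15*z^2 - 10*z + 7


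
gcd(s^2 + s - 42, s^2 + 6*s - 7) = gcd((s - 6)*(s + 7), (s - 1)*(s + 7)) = s + 7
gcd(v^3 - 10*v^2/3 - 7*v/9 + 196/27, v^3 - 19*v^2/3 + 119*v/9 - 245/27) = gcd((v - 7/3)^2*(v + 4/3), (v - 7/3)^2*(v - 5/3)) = v^2 - 14*v/3 + 49/9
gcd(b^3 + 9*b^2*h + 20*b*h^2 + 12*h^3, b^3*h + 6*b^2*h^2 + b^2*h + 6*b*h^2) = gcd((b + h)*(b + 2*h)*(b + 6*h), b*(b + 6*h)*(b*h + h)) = b + 6*h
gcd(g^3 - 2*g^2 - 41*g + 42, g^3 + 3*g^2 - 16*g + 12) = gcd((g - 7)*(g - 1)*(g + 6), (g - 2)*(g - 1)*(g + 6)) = g^2 + 5*g - 6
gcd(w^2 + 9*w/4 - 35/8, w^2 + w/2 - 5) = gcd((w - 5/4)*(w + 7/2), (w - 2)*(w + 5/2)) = 1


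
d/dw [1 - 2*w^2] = -4*w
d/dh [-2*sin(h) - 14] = -2*cos(h)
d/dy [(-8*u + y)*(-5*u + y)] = -13*u + 2*y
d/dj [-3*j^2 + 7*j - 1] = 7 - 6*j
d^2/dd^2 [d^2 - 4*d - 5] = 2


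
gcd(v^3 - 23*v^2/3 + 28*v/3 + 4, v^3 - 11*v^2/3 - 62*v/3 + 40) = v - 6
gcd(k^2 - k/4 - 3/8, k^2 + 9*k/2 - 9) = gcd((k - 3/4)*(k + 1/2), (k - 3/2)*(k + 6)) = 1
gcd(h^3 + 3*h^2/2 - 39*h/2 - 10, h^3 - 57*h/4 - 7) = h^2 - 7*h/2 - 2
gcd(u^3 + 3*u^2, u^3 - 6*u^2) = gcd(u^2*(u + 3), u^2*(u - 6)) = u^2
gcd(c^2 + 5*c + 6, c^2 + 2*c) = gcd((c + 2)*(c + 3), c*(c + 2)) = c + 2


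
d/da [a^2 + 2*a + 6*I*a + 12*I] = 2*a + 2 + 6*I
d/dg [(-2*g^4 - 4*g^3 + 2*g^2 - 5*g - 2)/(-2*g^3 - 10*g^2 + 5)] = (4*g^6 + 40*g^5 + 44*g^4 - 60*g^3 - 122*g^2 - 20*g - 25)/(4*g^6 + 40*g^5 + 100*g^4 - 20*g^3 - 100*g^2 + 25)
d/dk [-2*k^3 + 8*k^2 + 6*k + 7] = -6*k^2 + 16*k + 6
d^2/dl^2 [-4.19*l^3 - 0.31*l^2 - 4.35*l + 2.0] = -25.14*l - 0.62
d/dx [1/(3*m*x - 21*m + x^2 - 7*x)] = (-3*m - 2*x + 7)/(3*m*x - 21*m + x^2 - 7*x)^2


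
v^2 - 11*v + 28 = (v - 7)*(v - 4)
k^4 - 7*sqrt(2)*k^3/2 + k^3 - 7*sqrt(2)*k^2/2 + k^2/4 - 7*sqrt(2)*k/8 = k*(k + 1/2)^2*(k - 7*sqrt(2)/2)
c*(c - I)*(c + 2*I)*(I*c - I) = I*c^4 - c^3 - I*c^3 + c^2 + 2*I*c^2 - 2*I*c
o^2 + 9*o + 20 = (o + 4)*(o + 5)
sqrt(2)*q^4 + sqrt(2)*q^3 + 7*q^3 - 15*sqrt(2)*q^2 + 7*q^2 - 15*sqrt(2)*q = q*(q - 3*sqrt(2)/2)*(q + 5*sqrt(2))*(sqrt(2)*q + sqrt(2))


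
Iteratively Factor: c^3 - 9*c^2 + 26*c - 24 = (c - 2)*(c^2 - 7*c + 12) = (c - 4)*(c - 2)*(c - 3)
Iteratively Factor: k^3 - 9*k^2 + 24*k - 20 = (k - 2)*(k^2 - 7*k + 10) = (k - 5)*(k - 2)*(k - 2)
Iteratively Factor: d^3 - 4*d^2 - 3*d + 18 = (d - 3)*(d^2 - d - 6) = (d - 3)^2*(d + 2)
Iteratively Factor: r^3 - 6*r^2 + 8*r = (r - 4)*(r^2 - 2*r) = (r - 4)*(r - 2)*(r)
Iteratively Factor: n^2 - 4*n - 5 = (n - 5)*(n + 1)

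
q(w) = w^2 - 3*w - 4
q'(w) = 2*w - 3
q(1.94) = -6.06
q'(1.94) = 0.88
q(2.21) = -5.75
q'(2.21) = 1.42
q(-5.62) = 44.44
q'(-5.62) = -14.24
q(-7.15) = 68.57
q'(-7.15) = -17.30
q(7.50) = 29.75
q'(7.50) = 12.00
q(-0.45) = -2.45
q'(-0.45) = -3.90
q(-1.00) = 0.00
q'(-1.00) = -5.00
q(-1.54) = 2.99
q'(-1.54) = -6.08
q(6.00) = 14.00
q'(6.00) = 9.00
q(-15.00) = 266.00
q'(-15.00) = -33.00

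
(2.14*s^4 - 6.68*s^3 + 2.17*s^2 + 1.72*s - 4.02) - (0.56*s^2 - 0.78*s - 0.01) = 2.14*s^4 - 6.68*s^3 + 1.61*s^2 + 2.5*s - 4.01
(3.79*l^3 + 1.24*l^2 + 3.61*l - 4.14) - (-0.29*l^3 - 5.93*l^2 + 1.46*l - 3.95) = 4.08*l^3 + 7.17*l^2 + 2.15*l - 0.19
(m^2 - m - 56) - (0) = m^2 - m - 56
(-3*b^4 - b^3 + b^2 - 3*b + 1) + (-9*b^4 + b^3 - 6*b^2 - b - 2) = -12*b^4 - 5*b^2 - 4*b - 1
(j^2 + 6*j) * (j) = j^3 + 6*j^2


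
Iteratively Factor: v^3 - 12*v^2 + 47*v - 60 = (v - 4)*(v^2 - 8*v + 15) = (v - 4)*(v - 3)*(v - 5)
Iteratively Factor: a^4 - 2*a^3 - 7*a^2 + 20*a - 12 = (a - 2)*(a^3 - 7*a + 6) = (a - 2)^2*(a^2 + 2*a - 3) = (a - 2)^2*(a + 3)*(a - 1)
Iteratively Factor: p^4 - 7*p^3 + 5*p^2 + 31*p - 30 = (p - 1)*(p^3 - 6*p^2 - p + 30) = (p - 5)*(p - 1)*(p^2 - p - 6) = (p - 5)*(p - 3)*(p - 1)*(p + 2)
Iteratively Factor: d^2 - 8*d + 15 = (d - 5)*(d - 3)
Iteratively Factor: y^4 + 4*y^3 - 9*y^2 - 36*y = (y - 3)*(y^3 + 7*y^2 + 12*y) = (y - 3)*(y + 4)*(y^2 + 3*y) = (y - 3)*(y + 3)*(y + 4)*(y)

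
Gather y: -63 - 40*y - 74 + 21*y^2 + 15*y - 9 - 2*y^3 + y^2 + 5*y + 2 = -2*y^3 + 22*y^2 - 20*y - 144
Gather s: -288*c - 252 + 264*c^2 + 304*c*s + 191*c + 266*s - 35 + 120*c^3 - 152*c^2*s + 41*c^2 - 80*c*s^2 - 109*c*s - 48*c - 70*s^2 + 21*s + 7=120*c^3 + 305*c^2 - 145*c + s^2*(-80*c - 70) + s*(-152*c^2 + 195*c + 287) - 280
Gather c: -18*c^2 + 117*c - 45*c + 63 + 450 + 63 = -18*c^2 + 72*c + 576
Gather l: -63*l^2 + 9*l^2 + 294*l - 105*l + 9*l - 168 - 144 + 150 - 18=-54*l^2 + 198*l - 180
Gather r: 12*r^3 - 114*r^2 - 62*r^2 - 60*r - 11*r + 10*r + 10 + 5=12*r^3 - 176*r^2 - 61*r + 15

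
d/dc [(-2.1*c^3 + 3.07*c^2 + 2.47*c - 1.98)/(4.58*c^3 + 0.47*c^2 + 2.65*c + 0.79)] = (-15.0476*c^4 - 33.7552*c^3 + 29.2028*c^2 + 6.7118*c + 7.1983)/(20.9764*c^6 + 4.3052*c^5 + 24.4949*c^4 + 9.7274*c^3 + 7.7651*c^2 + 4.187*c + 0.6241)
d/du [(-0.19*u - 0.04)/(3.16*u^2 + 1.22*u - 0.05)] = (0.6004*u^2 + 0.2528*u + 0.0583)/(9.9856*u^4 + 7.7104*u^3 + 1.1724*u^2 - 0.122*u + 0.0025)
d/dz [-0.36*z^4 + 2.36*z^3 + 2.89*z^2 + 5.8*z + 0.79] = -1.44*z^3 + 7.08*z^2 + 5.78*z + 5.8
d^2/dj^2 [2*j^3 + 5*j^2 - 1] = 12*j + 10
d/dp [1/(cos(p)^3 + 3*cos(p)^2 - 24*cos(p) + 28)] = 3*(cos(p) + 4)*sin(p)/((cos(p) - 2)^3*(cos(p) + 7)^2)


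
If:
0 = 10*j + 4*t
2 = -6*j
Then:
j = -1/3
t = 5/6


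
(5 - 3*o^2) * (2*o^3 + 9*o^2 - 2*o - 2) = -6*o^5 - 27*o^4 + 16*o^3 + 51*o^2 - 10*o - 10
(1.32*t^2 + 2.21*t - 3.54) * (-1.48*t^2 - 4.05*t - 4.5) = -1.9536*t^4 - 8.6168*t^3 - 9.6513*t^2 + 4.392*t + 15.93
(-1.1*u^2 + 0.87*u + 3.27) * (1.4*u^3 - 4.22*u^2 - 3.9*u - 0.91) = -1.54*u^5 + 5.86*u^4 + 5.1966*u^3 - 16.1914*u^2 - 13.5447*u - 2.9757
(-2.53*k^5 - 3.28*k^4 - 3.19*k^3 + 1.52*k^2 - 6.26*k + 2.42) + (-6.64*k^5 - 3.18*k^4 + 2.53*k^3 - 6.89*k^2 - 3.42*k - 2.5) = -9.17*k^5 - 6.46*k^4 - 0.66*k^3 - 5.37*k^2 - 9.68*k - 0.0800000000000001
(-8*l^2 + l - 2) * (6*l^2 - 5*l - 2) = -48*l^4 + 46*l^3 - l^2 + 8*l + 4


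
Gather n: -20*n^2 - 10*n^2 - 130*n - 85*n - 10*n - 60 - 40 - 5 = -30*n^2 - 225*n - 105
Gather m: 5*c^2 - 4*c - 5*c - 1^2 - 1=5*c^2 - 9*c - 2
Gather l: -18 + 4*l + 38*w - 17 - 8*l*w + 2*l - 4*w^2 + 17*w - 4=l*(6 - 8*w) - 4*w^2 + 55*w - 39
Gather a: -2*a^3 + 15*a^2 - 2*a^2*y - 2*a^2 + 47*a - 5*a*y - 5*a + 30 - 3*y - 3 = -2*a^3 + a^2*(13 - 2*y) + a*(42 - 5*y) - 3*y + 27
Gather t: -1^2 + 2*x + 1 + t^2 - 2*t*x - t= t^2 + t*(-2*x - 1) + 2*x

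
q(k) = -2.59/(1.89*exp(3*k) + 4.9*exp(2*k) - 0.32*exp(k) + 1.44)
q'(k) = -2.59*(-5.67*exp(3*k) - 9.8*exp(2*k) + 0.32*exp(k))/(1.89*exp(3*k) + 4.9*exp(2*k) - 0.32*exp(k) + 1.44)^2 = (14.6853*exp(2*k) + 25.382*exp(k) - 0.8288)*exp(k)/(1.89*exp(3*k) + 4.9*exp(2*k) - 0.32*exp(k) + 1.44)^2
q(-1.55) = -1.61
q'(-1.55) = 0.43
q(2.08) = -0.00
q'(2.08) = 0.01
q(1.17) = -0.02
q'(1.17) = 0.06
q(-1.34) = -1.50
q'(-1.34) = 0.60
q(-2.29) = -1.77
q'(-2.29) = 0.09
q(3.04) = -0.00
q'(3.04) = 0.00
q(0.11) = -0.26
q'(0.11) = 0.53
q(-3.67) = -1.80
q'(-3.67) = -0.00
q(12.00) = 0.00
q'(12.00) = 0.00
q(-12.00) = -1.80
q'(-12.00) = 0.00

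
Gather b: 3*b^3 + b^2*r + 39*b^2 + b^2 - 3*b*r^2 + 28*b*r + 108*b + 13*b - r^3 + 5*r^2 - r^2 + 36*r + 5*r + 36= 3*b^3 + b^2*(r + 40) + b*(-3*r^2 + 28*r + 121) - r^3 + 4*r^2 + 41*r + 36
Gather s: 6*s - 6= 6*s - 6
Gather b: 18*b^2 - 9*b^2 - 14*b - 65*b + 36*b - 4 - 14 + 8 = 9*b^2 - 43*b - 10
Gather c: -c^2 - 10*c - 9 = -c^2 - 10*c - 9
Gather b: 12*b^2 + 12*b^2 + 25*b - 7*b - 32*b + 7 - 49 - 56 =24*b^2 - 14*b - 98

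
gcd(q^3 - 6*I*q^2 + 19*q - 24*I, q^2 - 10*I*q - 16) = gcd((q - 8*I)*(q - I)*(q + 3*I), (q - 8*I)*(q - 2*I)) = q - 8*I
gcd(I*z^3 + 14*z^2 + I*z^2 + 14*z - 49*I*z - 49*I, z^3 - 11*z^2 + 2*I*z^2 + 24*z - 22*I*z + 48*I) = 1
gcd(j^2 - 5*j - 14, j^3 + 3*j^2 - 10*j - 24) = j + 2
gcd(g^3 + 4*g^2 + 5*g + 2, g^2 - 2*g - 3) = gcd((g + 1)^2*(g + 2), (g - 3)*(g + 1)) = g + 1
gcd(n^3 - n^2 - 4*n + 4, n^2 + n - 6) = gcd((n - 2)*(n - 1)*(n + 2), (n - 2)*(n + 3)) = n - 2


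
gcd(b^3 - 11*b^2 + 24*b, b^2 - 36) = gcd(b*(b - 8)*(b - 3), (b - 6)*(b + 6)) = 1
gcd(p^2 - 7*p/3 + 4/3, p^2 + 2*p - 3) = p - 1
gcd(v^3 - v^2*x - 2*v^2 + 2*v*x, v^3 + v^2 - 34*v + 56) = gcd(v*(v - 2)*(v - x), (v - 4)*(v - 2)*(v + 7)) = v - 2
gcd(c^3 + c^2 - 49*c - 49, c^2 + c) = c + 1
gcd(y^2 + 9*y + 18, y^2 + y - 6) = y + 3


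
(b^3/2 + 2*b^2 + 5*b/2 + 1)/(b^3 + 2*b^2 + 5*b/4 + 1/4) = 2*(b^2 + 3*b + 2)/(4*b^2 + 4*b + 1)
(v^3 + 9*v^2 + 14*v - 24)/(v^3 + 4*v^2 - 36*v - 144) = (v - 1)/(v - 6)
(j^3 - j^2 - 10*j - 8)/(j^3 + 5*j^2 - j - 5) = (j^2 - 2*j - 8)/(j^2 + 4*j - 5)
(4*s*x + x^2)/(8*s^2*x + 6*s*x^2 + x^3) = 1/(2*s + x)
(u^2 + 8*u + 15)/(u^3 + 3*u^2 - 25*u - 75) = 1/(u - 5)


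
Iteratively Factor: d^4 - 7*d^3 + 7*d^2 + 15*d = (d - 5)*(d^3 - 2*d^2 - 3*d) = (d - 5)*(d - 3)*(d^2 + d) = d*(d - 5)*(d - 3)*(d + 1)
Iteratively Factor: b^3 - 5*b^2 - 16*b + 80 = (b - 4)*(b^2 - b - 20) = (b - 5)*(b - 4)*(b + 4)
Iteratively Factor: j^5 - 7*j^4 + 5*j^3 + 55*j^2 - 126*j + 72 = (j + 3)*(j^4 - 10*j^3 + 35*j^2 - 50*j + 24) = (j - 1)*(j + 3)*(j^3 - 9*j^2 + 26*j - 24) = (j - 2)*(j - 1)*(j + 3)*(j^2 - 7*j + 12) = (j - 3)*(j - 2)*(j - 1)*(j + 3)*(j - 4)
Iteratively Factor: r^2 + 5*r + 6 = (r + 2)*(r + 3)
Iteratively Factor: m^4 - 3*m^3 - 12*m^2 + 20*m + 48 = (m + 2)*(m^3 - 5*m^2 - 2*m + 24) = (m + 2)^2*(m^2 - 7*m + 12) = (m - 4)*(m + 2)^2*(m - 3)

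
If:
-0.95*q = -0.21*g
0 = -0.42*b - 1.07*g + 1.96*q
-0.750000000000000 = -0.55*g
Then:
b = -2.07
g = 1.36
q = 0.30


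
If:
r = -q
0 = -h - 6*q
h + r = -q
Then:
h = 0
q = 0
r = 0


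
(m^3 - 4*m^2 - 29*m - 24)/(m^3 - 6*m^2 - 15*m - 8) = (m + 3)/(m + 1)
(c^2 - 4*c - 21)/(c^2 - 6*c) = (c^2 - 4*c - 21)/(c*(c - 6))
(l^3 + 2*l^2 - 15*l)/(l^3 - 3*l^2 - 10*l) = (-l^2 - 2*l + 15)/(-l^2 + 3*l + 10)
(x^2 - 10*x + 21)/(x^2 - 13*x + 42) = (x - 3)/(x - 6)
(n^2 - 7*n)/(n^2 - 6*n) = (n - 7)/(n - 6)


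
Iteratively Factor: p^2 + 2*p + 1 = (p + 1)*(p + 1)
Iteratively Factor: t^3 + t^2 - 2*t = (t + 2)*(t^2 - t) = (t - 1)*(t + 2)*(t)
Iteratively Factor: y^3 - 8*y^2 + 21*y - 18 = (y - 3)*(y^2 - 5*y + 6) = (y - 3)*(y - 2)*(y - 3)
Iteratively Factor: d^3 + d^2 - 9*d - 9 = (d - 3)*(d^2 + 4*d + 3) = (d - 3)*(d + 3)*(d + 1)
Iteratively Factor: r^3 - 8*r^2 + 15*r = (r - 5)*(r^2 - 3*r) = r*(r - 5)*(r - 3)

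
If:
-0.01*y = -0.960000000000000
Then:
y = 96.00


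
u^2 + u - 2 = (u - 1)*(u + 2)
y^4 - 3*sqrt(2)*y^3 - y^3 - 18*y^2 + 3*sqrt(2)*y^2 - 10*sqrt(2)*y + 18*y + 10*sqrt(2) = (y - 1)*(y - 5*sqrt(2))*(y + sqrt(2))^2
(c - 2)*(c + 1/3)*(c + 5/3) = c^3 - 31*c/9 - 10/9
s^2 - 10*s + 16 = (s - 8)*(s - 2)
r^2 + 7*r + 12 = (r + 3)*(r + 4)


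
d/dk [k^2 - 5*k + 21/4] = 2*k - 5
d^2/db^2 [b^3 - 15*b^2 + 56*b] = 6*b - 30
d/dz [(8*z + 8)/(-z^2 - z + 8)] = 8*(-z^2 - z + (z + 1)*(2*z + 1) + 8)/(z^2 + z - 8)^2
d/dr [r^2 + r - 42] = 2*r + 1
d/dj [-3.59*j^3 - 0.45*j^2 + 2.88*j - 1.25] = -10.77*j^2 - 0.9*j + 2.88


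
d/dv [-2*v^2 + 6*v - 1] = 6 - 4*v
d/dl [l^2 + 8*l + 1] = 2*l + 8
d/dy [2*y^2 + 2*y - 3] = 4*y + 2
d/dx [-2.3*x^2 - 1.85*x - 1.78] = -4.6*x - 1.85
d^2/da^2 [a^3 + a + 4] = 6*a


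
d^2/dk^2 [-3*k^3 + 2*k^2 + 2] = 4 - 18*k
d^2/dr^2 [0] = 0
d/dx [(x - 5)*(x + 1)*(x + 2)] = 3*x^2 - 4*x - 13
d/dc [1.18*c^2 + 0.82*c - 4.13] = 2.36*c + 0.82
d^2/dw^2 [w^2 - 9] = 2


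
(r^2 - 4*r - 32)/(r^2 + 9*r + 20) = (r - 8)/(r + 5)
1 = 1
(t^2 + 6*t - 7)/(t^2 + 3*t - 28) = (t - 1)/(t - 4)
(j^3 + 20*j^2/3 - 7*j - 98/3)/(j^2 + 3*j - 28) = (3*j^2 - j - 14)/(3*(j - 4))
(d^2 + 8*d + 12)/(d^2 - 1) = (d^2 + 8*d + 12)/(d^2 - 1)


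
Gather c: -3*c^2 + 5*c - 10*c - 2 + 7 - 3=-3*c^2 - 5*c + 2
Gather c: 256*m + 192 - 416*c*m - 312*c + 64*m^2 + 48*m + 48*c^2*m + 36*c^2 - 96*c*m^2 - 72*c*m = c^2*(48*m + 36) + c*(-96*m^2 - 488*m - 312) + 64*m^2 + 304*m + 192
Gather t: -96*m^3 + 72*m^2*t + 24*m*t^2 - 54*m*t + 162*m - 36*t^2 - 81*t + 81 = -96*m^3 + 162*m + t^2*(24*m - 36) + t*(72*m^2 - 54*m - 81) + 81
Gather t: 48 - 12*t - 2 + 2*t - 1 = 45 - 10*t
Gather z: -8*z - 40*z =-48*z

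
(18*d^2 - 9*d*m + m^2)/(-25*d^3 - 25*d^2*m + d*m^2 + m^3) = (-18*d^2 + 9*d*m - m^2)/(25*d^3 + 25*d^2*m - d*m^2 - m^3)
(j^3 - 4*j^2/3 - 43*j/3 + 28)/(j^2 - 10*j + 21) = (3*j^2 + 5*j - 28)/(3*(j - 7))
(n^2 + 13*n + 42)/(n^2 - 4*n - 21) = (n^2 + 13*n + 42)/(n^2 - 4*n - 21)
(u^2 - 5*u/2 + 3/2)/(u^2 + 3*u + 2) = (2*u^2 - 5*u + 3)/(2*(u^2 + 3*u + 2))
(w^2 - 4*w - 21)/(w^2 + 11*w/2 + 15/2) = 2*(w - 7)/(2*w + 5)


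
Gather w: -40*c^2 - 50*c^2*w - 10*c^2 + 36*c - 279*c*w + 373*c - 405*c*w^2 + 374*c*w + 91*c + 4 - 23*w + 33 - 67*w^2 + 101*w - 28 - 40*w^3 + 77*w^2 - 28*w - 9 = -50*c^2 + 500*c - 40*w^3 + w^2*(10 - 405*c) + w*(-50*c^2 + 95*c + 50)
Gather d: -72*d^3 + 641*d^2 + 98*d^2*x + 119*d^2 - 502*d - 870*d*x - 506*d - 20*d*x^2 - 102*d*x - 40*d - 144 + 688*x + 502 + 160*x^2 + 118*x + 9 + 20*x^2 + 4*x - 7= -72*d^3 + d^2*(98*x + 760) + d*(-20*x^2 - 972*x - 1048) + 180*x^2 + 810*x + 360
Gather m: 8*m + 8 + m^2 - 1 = m^2 + 8*m + 7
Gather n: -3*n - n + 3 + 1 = 4 - 4*n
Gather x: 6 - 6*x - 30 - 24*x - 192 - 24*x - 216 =-54*x - 432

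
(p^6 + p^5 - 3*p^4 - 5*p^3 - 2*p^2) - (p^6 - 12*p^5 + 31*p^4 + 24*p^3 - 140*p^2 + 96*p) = 13*p^5 - 34*p^4 - 29*p^3 + 138*p^2 - 96*p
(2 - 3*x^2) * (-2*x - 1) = 6*x^3 + 3*x^2 - 4*x - 2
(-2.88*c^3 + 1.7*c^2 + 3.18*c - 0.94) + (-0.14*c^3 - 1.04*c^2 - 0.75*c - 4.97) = -3.02*c^3 + 0.66*c^2 + 2.43*c - 5.91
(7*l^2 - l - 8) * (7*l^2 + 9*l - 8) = 49*l^4 + 56*l^3 - 121*l^2 - 64*l + 64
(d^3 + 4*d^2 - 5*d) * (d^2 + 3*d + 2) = d^5 + 7*d^4 + 9*d^3 - 7*d^2 - 10*d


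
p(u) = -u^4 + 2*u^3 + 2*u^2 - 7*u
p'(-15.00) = 14783.00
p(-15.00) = -56820.00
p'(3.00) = -49.00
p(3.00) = -30.00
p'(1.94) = -5.86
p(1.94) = -5.61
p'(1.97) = -6.42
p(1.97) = -5.80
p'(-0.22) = -7.55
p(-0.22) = 1.61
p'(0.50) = -4.00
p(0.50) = -2.81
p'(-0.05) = -7.18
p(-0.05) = 0.35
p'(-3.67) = 256.86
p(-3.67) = -227.65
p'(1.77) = -3.30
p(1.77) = -4.85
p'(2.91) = -43.12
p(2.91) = -25.86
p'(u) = -4*u^3 + 6*u^2 + 4*u - 7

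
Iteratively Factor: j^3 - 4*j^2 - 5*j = (j)*(j^2 - 4*j - 5) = j*(j + 1)*(j - 5)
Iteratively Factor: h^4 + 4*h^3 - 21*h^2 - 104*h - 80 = (h + 1)*(h^3 + 3*h^2 - 24*h - 80) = (h + 1)*(h + 4)*(h^2 - h - 20) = (h + 1)*(h + 4)^2*(h - 5)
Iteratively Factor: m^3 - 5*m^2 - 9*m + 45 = (m + 3)*(m^2 - 8*m + 15) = (m - 3)*(m + 3)*(m - 5)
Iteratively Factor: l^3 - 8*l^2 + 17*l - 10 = (l - 5)*(l^2 - 3*l + 2) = (l - 5)*(l - 1)*(l - 2)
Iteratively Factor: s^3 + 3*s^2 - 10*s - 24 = (s + 4)*(s^2 - s - 6) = (s + 2)*(s + 4)*(s - 3)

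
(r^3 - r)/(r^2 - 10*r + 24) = (r^3 - r)/(r^2 - 10*r + 24)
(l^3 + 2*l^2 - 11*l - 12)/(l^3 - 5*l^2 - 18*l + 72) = (l + 1)/(l - 6)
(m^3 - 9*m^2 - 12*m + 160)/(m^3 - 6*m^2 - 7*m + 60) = (m^2 - 4*m - 32)/(m^2 - m - 12)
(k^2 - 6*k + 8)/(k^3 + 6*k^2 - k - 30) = (k - 4)/(k^2 + 8*k + 15)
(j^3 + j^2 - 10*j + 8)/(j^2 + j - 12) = (j^2 - 3*j + 2)/(j - 3)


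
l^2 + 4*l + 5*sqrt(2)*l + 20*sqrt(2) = (l + 4)*(l + 5*sqrt(2))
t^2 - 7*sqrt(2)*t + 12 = (t - 6*sqrt(2))*(t - sqrt(2))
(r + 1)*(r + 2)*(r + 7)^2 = r^4 + 17*r^3 + 93*r^2 + 175*r + 98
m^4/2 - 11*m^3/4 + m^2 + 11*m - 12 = (m/2 + 1)*(m - 4)*(m - 2)*(m - 3/2)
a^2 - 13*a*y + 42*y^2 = (a - 7*y)*(a - 6*y)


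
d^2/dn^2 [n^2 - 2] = 2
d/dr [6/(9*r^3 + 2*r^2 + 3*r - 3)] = 6*(-27*r^2 - 4*r - 3)/(9*r^3 + 2*r^2 + 3*r - 3)^2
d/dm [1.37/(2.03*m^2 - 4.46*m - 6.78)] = (6.1102 - 5.5622*m)/(-2.03*m^2 + 4.46*m + 6.78)^2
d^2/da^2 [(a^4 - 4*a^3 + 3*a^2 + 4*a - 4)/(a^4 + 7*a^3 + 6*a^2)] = 2*(-11*a^4 + 24*a^3 + 120*a^2 + 96*a - 432)/(a^4*(a^3 + 18*a^2 + 108*a + 216))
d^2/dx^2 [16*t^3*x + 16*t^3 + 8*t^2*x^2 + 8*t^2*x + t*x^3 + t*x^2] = 2*t*(8*t + 3*x + 1)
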